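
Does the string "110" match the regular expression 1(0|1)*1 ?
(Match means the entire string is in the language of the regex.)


|string| = 3; first = '1'; last = '0'

No, "110" does not match 1(0|1)*1


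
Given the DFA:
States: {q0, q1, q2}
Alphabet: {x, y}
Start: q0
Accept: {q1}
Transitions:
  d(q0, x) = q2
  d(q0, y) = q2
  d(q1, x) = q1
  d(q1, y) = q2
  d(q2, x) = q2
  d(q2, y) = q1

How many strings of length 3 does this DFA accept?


Enumerating all length-3 strings:
  "xxx" -> q2 [reject]
  "xxy" -> q1 [accept]
  "xyx" -> q1 [accept]
  "xyy" -> q2 [reject]
  "yxx" -> q2 [reject]
  "yxy" -> q1 [accept]
  "yyx" -> q1 [accept]
  "yyy" -> q2 [reject]

4 out of 8


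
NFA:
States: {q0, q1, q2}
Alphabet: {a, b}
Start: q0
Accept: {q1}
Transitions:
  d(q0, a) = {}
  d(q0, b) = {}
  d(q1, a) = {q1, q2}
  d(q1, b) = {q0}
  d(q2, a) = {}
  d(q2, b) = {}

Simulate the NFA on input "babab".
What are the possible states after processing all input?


Start: {q0}
  --b--> {}
  --a--> {}
  --b--> {}
  --a--> {}
  --b--> {}

{} (empty set, no valid transitions)


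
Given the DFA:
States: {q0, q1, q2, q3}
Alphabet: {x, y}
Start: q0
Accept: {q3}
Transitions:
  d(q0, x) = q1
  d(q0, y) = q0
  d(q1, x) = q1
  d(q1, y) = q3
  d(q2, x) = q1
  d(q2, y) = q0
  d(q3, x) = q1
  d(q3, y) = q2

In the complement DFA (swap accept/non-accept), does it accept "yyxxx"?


Trace: q0 -> q0 -> q0 -> q1 -> q1 -> q1
Final: q1
Original accept: {q3}
Complement: q1 is not in original accept

Yes, complement accepts (original rejects)


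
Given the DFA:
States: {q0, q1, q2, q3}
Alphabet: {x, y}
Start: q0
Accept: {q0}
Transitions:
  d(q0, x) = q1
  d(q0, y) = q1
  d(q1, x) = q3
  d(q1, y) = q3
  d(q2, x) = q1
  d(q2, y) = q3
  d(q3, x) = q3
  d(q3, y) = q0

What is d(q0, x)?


Looking up transition d(q0, x)

q1


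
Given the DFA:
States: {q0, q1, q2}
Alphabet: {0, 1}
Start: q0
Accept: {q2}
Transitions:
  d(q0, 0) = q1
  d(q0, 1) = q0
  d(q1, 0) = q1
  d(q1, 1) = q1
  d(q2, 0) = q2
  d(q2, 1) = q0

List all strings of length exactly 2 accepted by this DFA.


All strings of length 2: 4 total
Accepted: 0

None


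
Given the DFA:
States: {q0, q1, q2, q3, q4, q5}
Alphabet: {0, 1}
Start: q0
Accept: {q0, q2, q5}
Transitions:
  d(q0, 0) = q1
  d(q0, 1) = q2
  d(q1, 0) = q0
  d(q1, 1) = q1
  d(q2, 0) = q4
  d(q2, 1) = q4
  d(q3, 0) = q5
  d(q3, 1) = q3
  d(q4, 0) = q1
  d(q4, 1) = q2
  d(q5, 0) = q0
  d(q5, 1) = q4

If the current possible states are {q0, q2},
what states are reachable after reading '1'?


Apply transition on '1' from each current state:
  d(q0, 1) = q2
  d(q2, 1) = q4

{q2, q4}


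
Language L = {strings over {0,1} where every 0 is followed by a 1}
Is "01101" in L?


'00' present: False; ends with '0': False

Yes, "01101" is in L


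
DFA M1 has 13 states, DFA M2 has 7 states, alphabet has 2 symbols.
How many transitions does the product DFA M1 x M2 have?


Product DFA has 13 * 7 = 91 states.
Each has 2 transitions: 91 * 2 = 182

182


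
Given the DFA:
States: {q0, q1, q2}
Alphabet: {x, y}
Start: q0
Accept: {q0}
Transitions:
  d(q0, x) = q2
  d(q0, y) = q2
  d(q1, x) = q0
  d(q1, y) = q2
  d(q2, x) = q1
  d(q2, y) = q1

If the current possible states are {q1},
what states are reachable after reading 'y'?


Apply transition on 'y' from each current state:
  d(q1, y) = q2

{q2}


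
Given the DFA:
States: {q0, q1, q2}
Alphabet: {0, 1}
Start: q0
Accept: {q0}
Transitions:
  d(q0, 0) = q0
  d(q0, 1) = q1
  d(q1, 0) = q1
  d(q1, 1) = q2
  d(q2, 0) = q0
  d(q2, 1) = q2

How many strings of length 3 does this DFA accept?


Enumerating all length-3 strings:
  "000" -> q0 [accept]
  "001" -> q1 [reject]
  "010" -> q1 [reject]
  "011" -> q2 [reject]
  "100" -> q1 [reject]
  "101" -> q2 [reject]
  "110" -> q0 [accept]
  "111" -> q2 [reject]

2 out of 8


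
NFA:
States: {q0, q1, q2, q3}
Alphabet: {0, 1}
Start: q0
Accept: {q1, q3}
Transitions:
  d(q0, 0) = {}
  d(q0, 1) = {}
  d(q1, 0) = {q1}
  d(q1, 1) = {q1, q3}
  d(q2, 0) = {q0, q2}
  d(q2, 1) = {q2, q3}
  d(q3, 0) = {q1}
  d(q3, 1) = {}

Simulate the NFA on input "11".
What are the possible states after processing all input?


Start: {q0}
  --1--> {}
  --1--> {}

{} (empty set, no valid transitions)


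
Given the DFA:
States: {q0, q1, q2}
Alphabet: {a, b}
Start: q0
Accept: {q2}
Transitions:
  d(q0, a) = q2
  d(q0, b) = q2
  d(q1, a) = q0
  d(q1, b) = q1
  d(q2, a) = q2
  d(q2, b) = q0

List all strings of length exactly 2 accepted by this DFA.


All strings of length 2: 4 total
Accepted: 2

"aa", "ba"


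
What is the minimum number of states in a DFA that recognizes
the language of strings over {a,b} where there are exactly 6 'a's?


States: count = 0, 1, ..., 6 (that's 7 states), plus a dead state for count > 6.
Total: 7 + 1 = 8. Accept = count-6 state.

8


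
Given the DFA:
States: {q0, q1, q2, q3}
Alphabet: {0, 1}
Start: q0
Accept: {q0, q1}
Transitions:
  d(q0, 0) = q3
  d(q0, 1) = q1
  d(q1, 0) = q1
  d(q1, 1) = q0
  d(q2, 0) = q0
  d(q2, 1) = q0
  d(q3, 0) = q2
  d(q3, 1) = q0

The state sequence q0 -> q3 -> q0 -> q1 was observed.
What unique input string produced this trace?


Trace back each transition to find the symbol:
  q0 --[0]--> q3
  q3 --[1]--> q0
  q0 --[1]--> q1

"011"


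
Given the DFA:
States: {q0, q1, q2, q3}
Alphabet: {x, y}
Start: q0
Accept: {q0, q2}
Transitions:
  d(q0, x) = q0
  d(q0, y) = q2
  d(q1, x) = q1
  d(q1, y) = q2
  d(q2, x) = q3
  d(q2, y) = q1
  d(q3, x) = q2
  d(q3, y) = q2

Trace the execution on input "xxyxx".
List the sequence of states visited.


Input: xxyxx
d(q0, x) = q0
d(q0, x) = q0
d(q0, y) = q2
d(q2, x) = q3
d(q3, x) = q2


q0 -> q0 -> q0 -> q2 -> q3 -> q2


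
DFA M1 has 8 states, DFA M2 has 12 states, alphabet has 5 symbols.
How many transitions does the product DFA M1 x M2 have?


Product DFA has 8 * 12 = 96 states.
Each has 5 transitions: 96 * 5 = 480

480


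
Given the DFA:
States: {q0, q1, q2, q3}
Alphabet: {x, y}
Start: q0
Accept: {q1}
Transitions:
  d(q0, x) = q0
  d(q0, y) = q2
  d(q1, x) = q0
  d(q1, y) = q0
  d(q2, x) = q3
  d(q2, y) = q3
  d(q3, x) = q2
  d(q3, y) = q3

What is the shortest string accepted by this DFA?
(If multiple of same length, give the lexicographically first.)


BFS by string length (lex-first path to each state shown):
  len 0: q0<-""
  len 1: q0<-"x", q2<-"y"
  len 2: q0<-"xx", q2<-"xy", q3<-"yx"
  len 3: q0<-"xxx", q2<-"xxy", q3<-"xyx"
  len 4: q0<-"xxxx", q2<-"xxxy", q3<-"xxyx"
  len 5: q0<-"xxxxx", q2<-"xxxxy", q3<-"xxxyx"
  len 6: q0<-"xxxxxx", q2<-"xxxxxy", q3<-"xxxxyx"
  len 7: q0<-"xxxxxxx", q2<-"xxxxxxy", q3<-"xxxxxyx"
  len 8: q0<-"xxxxxxxx", q2<-"xxxxxxxy", q3<-"xxxxxxyx"

No string accepted (empty language)


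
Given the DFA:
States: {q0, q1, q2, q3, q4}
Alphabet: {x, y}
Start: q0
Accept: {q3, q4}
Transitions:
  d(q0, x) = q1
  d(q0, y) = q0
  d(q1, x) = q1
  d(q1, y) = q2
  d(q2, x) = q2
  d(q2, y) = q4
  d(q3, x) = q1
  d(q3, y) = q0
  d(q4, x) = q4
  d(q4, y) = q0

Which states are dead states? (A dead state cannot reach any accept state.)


Forward reachability from each state:
  q0 -> reaches accept state q4 (live)
  q1 -> reaches accept state q4 (live)
  q2 -> reaches accept state q4 (live)
  q3 -> reaches accept state q3 (live)
  q4 -> reaches accept state q4 (live)

None (all states can reach an accept state)


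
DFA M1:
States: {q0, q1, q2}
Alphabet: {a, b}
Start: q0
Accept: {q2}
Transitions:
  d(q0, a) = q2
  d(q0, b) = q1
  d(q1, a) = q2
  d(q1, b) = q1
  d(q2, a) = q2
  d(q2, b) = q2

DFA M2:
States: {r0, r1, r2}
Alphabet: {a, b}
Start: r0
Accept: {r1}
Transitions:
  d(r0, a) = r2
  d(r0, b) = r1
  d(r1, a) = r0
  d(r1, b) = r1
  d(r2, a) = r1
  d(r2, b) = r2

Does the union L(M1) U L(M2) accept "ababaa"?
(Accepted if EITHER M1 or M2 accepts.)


M1: final=q2 accepted=True
M2: final=r2 accepted=False

Yes, union accepts


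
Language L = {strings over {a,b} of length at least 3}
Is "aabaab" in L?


length = 6

Yes, "aabaab" is in L


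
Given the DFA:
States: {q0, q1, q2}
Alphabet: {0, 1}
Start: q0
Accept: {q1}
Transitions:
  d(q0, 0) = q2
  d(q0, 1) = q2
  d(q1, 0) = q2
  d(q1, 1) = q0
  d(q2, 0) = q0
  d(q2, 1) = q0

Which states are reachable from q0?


BFS from q0:
  layer 0: {q0}
  layer 1: {q2}

{q0, q2}


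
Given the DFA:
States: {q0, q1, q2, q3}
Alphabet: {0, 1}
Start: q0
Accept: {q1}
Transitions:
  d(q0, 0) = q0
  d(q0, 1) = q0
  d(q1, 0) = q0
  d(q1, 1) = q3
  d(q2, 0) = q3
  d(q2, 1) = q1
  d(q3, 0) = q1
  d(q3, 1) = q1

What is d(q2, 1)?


Looking up transition d(q2, 1)

q1


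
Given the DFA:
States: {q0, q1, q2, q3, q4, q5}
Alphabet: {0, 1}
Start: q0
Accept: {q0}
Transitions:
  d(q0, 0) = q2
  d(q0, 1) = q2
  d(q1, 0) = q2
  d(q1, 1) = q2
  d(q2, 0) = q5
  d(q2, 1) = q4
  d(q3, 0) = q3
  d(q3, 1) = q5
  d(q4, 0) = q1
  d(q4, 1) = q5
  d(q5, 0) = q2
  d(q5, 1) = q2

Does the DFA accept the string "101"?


Trace: q0 -> q2 -> q5 -> q2
Final state: q2
Accept states: {q0}

No, rejected (final state q2 is not an accept state)


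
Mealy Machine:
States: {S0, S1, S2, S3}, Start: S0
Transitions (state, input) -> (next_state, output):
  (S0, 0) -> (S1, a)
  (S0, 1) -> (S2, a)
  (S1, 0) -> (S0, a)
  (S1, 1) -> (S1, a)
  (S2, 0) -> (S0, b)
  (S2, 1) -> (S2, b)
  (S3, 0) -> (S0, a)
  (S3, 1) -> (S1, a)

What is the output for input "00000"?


Step-by-step:
  (S0, 0) -> (S1, a)
  (S1, 0) -> (S0, a)
  (S0, 0) -> (S1, a)
  (S1, 0) -> (S0, a)
  (S0, 0) -> (S1, a)

"aaaaa"


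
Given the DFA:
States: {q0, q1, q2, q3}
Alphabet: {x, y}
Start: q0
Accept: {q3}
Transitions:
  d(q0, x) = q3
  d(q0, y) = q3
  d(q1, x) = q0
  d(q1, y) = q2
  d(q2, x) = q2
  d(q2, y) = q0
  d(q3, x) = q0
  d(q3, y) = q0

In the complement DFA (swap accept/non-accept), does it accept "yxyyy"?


Trace: q0 -> q3 -> q0 -> q3 -> q0 -> q3
Final: q3
Original accept: {q3}
Complement: q3 is in original accept

No, complement rejects (original accepts)


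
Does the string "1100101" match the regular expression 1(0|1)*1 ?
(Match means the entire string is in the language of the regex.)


|string| = 7; first = '1'; last = '1'

Yes, "1100101" matches 1(0|1)*1


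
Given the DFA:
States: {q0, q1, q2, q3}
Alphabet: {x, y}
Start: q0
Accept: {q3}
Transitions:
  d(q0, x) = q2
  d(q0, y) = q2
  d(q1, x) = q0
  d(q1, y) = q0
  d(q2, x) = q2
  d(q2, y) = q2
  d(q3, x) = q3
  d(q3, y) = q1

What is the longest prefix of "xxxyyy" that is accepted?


Run the DFA, marking each prefix where the state is accepting:
  "" -> q0 [reject]
  "x" -> q2 [reject]
  "xx" -> q2 [reject]
  "xxx" -> q2 [reject]
  "xxxy" -> q2 [reject]
  "xxxyy" -> q2 [reject]
  "xxxyyy" -> q2 [reject]

No prefix is accepted


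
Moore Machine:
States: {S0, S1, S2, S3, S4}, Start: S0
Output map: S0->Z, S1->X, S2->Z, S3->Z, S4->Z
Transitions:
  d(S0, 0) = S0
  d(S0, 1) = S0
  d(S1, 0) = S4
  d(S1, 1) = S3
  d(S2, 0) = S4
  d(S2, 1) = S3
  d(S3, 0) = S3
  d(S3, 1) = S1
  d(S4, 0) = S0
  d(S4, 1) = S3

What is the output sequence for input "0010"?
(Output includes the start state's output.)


Start: S0 (output Z)
  --0--> S0 (output Z)
  --0--> S0 (output Z)
  --1--> S0 (output Z)
  --0--> S0 (output Z)

"ZZZZZ"


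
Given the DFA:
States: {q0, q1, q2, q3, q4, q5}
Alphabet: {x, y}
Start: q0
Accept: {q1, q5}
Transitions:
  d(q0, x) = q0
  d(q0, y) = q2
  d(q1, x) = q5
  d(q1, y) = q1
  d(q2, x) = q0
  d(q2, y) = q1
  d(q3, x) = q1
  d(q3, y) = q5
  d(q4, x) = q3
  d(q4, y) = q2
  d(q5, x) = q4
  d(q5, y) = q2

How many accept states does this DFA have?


Accept states listed: {q1, q5}
Counting: q1(1) q5(2)

2


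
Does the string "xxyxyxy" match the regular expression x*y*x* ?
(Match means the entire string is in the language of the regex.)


|string| = 7; first = 'x'; last = 'y'

No, "xxyxyxy" does not match x*y*x*


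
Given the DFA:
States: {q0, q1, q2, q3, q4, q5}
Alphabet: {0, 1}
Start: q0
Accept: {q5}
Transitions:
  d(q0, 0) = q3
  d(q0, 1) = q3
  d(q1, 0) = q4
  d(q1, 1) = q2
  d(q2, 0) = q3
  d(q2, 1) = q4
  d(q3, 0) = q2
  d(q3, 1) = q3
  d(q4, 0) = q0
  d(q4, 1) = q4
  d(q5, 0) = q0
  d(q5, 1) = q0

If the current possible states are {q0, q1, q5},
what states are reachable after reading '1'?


Apply transition on '1' from each current state:
  d(q0, 1) = q3
  d(q1, 1) = q2
  d(q5, 1) = q0

{q0, q2, q3}


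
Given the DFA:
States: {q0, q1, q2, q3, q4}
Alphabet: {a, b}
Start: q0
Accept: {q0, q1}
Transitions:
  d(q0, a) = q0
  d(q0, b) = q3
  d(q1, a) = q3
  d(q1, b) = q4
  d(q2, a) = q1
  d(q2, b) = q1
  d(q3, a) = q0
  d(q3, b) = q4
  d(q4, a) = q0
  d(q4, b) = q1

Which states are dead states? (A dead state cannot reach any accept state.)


Forward reachability from each state:
  q0 -> reaches accept state q0 (live)
  q1 -> reaches accept state q0 (live)
  q2 -> reaches accept state q0 (live)
  q3 -> reaches accept state q0 (live)
  q4 -> reaches accept state q0 (live)

None (all states can reach an accept state)


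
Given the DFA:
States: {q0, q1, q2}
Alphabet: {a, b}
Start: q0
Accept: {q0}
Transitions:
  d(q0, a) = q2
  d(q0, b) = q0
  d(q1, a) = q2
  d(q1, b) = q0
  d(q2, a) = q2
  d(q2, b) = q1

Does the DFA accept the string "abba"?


Trace: q0 -> q2 -> q1 -> q0 -> q2
Final state: q2
Accept states: {q0}

No, rejected (final state q2 is not an accept state)


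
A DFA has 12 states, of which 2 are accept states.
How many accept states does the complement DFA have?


Complement swaps accept and non-accept states.
12 - 2 = 10

10


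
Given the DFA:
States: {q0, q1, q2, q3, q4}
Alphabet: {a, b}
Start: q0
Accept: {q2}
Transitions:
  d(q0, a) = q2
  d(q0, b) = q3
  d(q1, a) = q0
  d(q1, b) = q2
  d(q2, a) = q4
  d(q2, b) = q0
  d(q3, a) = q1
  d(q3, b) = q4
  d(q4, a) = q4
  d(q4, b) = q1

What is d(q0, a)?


Looking up transition d(q0, a)

q2


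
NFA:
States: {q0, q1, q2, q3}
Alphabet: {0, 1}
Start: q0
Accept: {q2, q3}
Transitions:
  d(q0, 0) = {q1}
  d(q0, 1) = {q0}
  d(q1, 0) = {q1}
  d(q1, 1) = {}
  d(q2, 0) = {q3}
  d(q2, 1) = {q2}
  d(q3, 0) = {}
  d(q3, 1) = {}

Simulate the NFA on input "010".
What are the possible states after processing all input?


Start: {q0}
  --0--> {q1}
  --1--> {}
  --0--> {}

{} (empty set, no valid transitions)


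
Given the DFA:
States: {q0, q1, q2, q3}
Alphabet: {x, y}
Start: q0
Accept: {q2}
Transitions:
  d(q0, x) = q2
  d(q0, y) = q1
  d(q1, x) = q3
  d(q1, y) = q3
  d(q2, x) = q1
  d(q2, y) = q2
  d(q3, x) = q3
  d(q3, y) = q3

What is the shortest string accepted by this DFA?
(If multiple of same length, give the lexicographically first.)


BFS by string length (lex-first path to each state shown):
  len 0: q0<-""
  len 1: q1<-"y", q2<-"x"
Found accept state at length 1.

"x"


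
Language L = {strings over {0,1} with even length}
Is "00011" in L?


length = 5; 5 mod 2 = 1

No, "00011" is not in L


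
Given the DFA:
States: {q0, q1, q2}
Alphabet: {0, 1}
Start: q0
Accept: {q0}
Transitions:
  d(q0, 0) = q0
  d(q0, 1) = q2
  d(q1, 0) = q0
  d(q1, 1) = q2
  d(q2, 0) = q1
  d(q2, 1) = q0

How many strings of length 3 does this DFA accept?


Enumerating all length-3 strings:
  "000" -> q0 [accept]
  "001" -> q2 [reject]
  "010" -> q1 [reject]
  "011" -> q0 [accept]
  "100" -> q0 [accept]
  "101" -> q2 [reject]
  "110" -> q0 [accept]
  "111" -> q2 [reject]

4 out of 8


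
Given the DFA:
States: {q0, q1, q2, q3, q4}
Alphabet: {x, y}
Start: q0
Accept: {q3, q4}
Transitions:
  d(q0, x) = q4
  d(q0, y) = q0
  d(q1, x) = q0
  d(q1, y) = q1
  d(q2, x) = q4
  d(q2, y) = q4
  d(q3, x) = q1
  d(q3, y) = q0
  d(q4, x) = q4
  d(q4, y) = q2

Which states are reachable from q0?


BFS from q0:
  layer 0: {q0}
  layer 1: {q4}
  layer 2: {q2}

{q0, q2, q4}


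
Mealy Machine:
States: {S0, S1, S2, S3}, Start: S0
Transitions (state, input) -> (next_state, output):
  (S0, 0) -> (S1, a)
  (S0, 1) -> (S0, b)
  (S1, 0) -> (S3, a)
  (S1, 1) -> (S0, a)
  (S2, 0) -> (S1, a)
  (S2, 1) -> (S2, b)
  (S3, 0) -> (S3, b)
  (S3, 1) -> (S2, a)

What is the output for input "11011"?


Step-by-step:
  (S0, 1) -> (S0, b)
  (S0, 1) -> (S0, b)
  (S0, 0) -> (S1, a)
  (S1, 1) -> (S0, a)
  (S0, 1) -> (S0, b)

"bbaab"


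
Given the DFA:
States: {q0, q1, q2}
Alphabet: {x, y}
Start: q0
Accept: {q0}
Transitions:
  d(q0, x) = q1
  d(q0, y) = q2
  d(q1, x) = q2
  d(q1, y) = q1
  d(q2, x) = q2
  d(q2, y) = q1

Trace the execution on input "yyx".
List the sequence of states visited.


Input: yyx
d(q0, y) = q2
d(q2, y) = q1
d(q1, x) = q2


q0 -> q2 -> q1 -> q2


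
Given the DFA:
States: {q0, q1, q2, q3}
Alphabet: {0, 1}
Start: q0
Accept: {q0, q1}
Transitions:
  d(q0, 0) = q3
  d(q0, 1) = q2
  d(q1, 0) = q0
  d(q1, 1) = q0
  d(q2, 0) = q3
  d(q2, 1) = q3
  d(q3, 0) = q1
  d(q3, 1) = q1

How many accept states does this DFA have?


Accept states listed: {q0, q1}
Counting: q0(1) q1(2)

2


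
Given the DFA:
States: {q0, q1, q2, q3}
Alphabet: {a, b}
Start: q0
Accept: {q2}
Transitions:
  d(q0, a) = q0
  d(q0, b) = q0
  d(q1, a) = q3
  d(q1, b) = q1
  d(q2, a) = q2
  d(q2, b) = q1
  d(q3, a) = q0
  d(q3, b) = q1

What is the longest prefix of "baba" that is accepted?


Run the DFA, marking each prefix where the state is accepting:
  "" -> q0 [reject]
  "b" -> q0 [reject]
  "ba" -> q0 [reject]
  "bab" -> q0 [reject]
  "baba" -> q0 [reject]

No prefix is accepted


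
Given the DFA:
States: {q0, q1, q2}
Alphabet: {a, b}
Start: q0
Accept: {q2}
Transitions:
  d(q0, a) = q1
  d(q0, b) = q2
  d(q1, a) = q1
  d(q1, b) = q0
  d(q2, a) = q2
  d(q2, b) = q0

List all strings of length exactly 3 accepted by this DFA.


All strings of length 3: 8 total
Accepted: 3

"abb", "baa", "bbb"


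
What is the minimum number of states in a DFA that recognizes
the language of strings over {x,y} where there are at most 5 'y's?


States: count = 0, 1, ..., 5 (all accepting; 6 states), plus a dead state for count > 5.
Total: 6 + 1 = 7.

7


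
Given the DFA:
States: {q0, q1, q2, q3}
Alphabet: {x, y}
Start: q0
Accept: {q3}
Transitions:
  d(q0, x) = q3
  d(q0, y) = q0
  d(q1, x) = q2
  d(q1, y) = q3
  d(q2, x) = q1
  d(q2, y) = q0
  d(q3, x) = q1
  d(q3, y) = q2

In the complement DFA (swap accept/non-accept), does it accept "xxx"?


Trace: q0 -> q3 -> q1 -> q2
Final: q2
Original accept: {q3}
Complement: q2 is not in original accept

Yes, complement accepts (original rejects)


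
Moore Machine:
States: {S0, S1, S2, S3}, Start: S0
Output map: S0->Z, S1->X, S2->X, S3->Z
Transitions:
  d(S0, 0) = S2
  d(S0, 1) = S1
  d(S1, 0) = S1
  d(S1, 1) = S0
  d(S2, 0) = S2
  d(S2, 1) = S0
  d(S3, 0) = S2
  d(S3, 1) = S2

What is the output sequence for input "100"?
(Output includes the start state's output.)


Start: S0 (output Z)
  --1--> S1 (output X)
  --0--> S1 (output X)
  --0--> S1 (output X)

"ZXXX"


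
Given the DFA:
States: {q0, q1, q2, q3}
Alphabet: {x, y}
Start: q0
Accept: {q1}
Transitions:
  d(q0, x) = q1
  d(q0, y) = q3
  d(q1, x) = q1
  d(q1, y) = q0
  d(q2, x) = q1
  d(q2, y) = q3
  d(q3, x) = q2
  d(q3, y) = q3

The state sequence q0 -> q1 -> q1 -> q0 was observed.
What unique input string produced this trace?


Trace back each transition to find the symbol:
  q0 --[x]--> q1
  q1 --[x]--> q1
  q1 --[y]--> q0

"xxy"


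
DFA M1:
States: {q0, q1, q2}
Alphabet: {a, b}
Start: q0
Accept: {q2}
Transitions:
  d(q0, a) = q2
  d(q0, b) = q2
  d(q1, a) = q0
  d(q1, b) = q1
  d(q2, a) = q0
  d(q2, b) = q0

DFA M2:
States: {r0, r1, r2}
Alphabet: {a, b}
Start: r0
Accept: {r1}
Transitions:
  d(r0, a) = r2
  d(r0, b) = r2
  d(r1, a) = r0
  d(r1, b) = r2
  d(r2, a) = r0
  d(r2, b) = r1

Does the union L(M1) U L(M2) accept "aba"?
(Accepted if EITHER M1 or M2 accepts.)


M1: final=q2 accepted=True
M2: final=r0 accepted=False

Yes, union accepts


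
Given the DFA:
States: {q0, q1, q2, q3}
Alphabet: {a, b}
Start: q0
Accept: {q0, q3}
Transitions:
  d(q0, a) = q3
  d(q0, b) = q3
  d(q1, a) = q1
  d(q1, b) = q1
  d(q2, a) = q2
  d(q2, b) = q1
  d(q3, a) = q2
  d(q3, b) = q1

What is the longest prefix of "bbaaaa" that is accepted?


Run the DFA, marking each prefix where the state is accepting:
  "" -> q0 [accept]
  "b" -> q3 [accept]
  "bb" -> q1 [reject]
  "bba" -> q1 [reject]
  "bbaa" -> q1 [reject]
  "bbaaa" -> q1 [reject]
  "bbaaaa" -> q1 [reject]

"b"


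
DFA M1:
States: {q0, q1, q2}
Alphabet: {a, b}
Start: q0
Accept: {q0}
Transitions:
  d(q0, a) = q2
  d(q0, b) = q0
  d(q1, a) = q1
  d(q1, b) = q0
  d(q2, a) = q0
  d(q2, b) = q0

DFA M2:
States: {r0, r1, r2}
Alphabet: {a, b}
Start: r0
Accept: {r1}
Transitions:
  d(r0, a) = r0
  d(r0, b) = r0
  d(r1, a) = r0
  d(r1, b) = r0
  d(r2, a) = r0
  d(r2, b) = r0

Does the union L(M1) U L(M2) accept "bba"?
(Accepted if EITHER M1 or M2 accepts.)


M1: final=q2 accepted=False
M2: final=r0 accepted=False

No, union rejects (neither accepts)


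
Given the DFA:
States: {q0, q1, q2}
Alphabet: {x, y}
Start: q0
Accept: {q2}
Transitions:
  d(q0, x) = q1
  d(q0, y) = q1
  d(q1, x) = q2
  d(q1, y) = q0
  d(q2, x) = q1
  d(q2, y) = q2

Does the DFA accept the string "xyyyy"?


Trace: q0 -> q1 -> q0 -> q1 -> q0 -> q1
Final state: q1
Accept states: {q2}

No, rejected (final state q1 is not an accept state)


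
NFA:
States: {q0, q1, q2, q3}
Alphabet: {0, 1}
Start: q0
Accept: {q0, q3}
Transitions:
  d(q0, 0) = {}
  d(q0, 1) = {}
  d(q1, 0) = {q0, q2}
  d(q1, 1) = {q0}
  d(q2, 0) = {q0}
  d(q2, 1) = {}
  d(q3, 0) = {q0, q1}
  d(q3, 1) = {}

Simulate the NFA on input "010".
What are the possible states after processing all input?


Start: {q0}
  --0--> {}
  --1--> {}
  --0--> {}

{} (empty set, no valid transitions)


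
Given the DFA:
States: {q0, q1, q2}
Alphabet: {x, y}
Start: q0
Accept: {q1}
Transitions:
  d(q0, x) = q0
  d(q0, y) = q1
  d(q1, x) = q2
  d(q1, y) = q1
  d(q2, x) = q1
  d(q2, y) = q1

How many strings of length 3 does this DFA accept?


Enumerating all length-3 strings:
  "xxx" -> q0 [reject]
  "xxy" -> q1 [accept]
  "xyx" -> q2 [reject]
  "xyy" -> q1 [accept]
  "yxx" -> q1 [accept]
  "yxy" -> q1 [accept]
  "yyx" -> q2 [reject]
  "yyy" -> q1 [accept]

5 out of 8


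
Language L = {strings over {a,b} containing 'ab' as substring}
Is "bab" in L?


'ab' occurs at index 1

Yes, "bab" is in L


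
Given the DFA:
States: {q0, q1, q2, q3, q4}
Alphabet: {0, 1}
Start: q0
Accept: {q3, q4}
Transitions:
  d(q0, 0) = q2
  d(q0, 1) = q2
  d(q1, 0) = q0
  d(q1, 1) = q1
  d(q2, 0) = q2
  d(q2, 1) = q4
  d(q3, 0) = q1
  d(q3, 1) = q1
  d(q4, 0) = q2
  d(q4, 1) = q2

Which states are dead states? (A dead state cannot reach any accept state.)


Forward reachability from each state:
  q0 -> reaches accept state q4 (live)
  q1 -> reaches accept state q4 (live)
  q2 -> reaches accept state q4 (live)
  q3 -> reaches accept state q3 (live)
  q4 -> reaches accept state q4 (live)

None (all states can reach an accept state)


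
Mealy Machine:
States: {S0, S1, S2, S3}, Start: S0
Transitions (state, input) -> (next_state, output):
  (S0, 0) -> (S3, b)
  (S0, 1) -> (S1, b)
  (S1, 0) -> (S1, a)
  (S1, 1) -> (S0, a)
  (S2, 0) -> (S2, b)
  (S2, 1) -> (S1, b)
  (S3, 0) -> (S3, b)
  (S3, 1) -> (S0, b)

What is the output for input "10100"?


Step-by-step:
  (S0, 1) -> (S1, b)
  (S1, 0) -> (S1, a)
  (S1, 1) -> (S0, a)
  (S0, 0) -> (S3, b)
  (S3, 0) -> (S3, b)

"baabb"


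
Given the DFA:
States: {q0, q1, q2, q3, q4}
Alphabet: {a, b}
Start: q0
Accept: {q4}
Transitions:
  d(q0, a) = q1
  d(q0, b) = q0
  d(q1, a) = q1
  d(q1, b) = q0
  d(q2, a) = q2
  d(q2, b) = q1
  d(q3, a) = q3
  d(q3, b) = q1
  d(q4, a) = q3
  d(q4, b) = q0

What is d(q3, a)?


Looking up transition d(q3, a)

q3


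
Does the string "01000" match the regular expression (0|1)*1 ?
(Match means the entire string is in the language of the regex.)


|string| = 5; first = '0'; last = '0'

No, "01000" does not match (0|1)*1


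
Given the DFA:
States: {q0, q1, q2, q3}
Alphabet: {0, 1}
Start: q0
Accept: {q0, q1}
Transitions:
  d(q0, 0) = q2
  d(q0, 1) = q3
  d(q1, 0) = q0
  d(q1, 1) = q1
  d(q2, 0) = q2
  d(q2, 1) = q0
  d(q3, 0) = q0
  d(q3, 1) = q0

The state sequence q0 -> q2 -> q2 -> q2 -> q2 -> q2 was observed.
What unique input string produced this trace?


Trace back each transition to find the symbol:
  q0 --[0]--> q2
  q2 --[0]--> q2
  q2 --[0]--> q2
  q2 --[0]--> q2
  q2 --[0]--> q2

"00000"


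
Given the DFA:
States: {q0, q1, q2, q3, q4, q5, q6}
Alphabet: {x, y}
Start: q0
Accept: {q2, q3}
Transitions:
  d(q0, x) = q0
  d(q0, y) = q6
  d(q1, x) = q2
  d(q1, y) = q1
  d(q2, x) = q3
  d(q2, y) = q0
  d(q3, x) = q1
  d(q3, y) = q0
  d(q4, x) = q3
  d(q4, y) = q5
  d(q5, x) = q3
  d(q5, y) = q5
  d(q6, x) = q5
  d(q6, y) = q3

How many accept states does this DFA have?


Accept states listed: {q2, q3}
Counting: q2(1) q3(2)

2


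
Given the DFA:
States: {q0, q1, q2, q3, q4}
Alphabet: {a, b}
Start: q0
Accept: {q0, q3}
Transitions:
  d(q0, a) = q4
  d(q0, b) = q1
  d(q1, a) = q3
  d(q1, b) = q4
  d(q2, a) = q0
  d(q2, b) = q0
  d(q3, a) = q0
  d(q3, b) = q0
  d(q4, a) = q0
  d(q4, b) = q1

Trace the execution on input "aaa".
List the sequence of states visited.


Input: aaa
d(q0, a) = q4
d(q4, a) = q0
d(q0, a) = q4


q0 -> q4 -> q0 -> q4


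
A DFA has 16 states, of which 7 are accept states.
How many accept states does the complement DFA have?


Complement swaps accept and non-accept states.
16 - 7 = 9

9


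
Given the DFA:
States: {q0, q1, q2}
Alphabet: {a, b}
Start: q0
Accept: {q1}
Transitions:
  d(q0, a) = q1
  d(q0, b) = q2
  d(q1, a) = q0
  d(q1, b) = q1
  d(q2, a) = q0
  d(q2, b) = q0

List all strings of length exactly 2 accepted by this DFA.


All strings of length 2: 4 total
Accepted: 1

"ab"


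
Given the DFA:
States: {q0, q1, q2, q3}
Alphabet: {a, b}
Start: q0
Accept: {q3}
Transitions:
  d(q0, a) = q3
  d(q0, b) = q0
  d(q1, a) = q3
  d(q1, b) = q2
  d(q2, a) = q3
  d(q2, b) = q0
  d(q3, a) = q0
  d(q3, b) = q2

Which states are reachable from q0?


BFS from q0:
  layer 0: {q0}
  layer 1: {q3}
  layer 2: {q2}

{q0, q2, q3}


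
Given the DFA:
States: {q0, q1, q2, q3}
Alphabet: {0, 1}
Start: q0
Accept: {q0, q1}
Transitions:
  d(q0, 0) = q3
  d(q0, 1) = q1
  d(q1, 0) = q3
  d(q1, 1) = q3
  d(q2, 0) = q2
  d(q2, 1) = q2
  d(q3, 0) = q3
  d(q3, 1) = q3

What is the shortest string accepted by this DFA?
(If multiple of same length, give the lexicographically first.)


BFS by string length (lex-first path to each state shown):
  len 0: q0<-""
Found accept state at length 0.

"" (empty string)


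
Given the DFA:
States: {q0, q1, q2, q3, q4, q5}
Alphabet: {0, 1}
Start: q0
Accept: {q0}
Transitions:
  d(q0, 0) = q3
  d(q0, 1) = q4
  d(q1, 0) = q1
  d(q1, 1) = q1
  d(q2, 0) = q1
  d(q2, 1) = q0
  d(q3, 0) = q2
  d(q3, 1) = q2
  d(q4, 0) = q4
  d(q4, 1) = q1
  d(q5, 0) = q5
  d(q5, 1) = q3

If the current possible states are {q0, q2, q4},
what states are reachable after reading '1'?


Apply transition on '1' from each current state:
  d(q0, 1) = q4
  d(q2, 1) = q0
  d(q4, 1) = q1

{q0, q1, q4}


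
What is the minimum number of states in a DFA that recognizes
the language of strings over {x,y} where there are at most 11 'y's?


States: count = 0, 1, ..., 11 (all accepting; 12 states), plus a dead state for count > 11.
Total: 12 + 1 = 13.

13


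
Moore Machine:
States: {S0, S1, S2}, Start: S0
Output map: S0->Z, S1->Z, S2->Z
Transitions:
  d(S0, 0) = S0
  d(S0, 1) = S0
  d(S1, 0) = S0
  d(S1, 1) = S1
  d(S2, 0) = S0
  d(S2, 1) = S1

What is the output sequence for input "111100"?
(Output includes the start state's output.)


Start: S0 (output Z)
  --1--> S0 (output Z)
  --1--> S0 (output Z)
  --1--> S0 (output Z)
  --1--> S0 (output Z)
  --0--> S0 (output Z)
  --0--> S0 (output Z)

"ZZZZZZZ"


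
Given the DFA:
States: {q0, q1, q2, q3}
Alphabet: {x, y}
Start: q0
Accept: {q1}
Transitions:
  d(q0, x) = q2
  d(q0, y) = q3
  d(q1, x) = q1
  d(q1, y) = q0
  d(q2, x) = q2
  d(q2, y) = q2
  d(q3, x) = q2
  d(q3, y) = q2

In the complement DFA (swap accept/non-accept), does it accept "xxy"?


Trace: q0 -> q2 -> q2 -> q2
Final: q2
Original accept: {q1}
Complement: q2 is not in original accept

Yes, complement accepts (original rejects)


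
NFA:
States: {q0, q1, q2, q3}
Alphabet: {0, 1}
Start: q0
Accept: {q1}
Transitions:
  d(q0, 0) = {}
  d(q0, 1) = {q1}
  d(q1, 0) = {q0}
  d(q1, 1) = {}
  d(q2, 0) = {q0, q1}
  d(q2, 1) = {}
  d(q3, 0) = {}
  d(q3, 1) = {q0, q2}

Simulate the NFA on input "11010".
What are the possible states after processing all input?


Start: {q0}
  --1--> {q1}
  --1--> {}
  --0--> {}
  --1--> {}
  --0--> {}

{} (empty set, no valid transitions)


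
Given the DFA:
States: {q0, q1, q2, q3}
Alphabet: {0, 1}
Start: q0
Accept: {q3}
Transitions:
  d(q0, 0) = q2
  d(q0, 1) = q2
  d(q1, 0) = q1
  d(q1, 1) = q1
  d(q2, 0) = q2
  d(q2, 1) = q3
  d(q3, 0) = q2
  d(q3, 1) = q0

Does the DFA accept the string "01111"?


Trace: q0 -> q2 -> q3 -> q0 -> q2 -> q3
Final state: q3
Accept states: {q3}

Yes, accepted (final state q3 is an accept state)


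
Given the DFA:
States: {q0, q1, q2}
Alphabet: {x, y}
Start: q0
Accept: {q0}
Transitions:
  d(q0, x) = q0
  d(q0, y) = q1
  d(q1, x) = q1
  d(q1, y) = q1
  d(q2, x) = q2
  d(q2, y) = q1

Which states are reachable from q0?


BFS from q0:
  layer 0: {q0}
  layer 1: {q1}

{q0, q1}


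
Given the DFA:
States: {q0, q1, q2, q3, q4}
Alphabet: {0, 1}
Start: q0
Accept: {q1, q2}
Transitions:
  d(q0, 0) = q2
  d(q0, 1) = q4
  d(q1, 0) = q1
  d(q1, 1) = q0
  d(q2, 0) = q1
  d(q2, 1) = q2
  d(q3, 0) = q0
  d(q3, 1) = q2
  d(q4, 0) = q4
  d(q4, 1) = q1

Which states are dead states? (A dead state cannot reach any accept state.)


Forward reachability from each state:
  q0 -> reaches accept state q1 (live)
  q1 -> reaches accept state q1 (live)
  q2 -> reaches accept state q1 (live)
  q3 -> reaches accept state q1 (live)
  q4 -> reaches accept state q1 (live)

None (all states can reach an accept state)


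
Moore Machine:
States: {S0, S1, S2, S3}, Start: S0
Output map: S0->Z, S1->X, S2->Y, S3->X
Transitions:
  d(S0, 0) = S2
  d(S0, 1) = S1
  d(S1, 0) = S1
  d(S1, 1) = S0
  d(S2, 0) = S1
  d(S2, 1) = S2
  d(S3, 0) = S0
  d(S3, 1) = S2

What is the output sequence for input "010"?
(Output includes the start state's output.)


Start: S0 (output Z)
  --0--> S2 (output Y)
  --1--> S2 (output Y)
  --0--> S1 (output X)

"ZYYX"


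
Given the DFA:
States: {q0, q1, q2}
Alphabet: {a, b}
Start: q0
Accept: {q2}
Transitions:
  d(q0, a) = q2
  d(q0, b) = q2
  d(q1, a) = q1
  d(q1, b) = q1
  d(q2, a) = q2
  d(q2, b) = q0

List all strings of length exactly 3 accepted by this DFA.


All strings of length 3: 8 total
Accepted: 6

"aaa", "aba", "abb", "baa", "bba", "bbb"


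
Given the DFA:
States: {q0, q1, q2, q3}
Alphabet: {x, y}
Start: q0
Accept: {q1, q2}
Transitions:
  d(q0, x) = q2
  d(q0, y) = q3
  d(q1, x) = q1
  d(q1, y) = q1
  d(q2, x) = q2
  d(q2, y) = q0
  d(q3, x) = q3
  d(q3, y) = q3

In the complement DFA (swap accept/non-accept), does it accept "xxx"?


Trace: q0 -> q2 -> q2 -> q2
Final: q2
Original accept: {q1, q2}
Complement: q2 is in original accept

No, complement rejects (original accepts)


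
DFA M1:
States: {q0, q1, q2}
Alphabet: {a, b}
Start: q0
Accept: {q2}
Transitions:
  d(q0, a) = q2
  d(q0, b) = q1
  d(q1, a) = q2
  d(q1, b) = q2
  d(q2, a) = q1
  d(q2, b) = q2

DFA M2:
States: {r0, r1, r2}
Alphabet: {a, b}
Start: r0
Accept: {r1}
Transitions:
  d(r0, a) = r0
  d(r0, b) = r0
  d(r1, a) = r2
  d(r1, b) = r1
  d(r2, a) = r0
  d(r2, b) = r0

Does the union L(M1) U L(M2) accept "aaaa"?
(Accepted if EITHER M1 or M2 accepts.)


M1: final=q1 accepted=False
M2: final=r0 accepted=False

No, union rejects (neither accepts)


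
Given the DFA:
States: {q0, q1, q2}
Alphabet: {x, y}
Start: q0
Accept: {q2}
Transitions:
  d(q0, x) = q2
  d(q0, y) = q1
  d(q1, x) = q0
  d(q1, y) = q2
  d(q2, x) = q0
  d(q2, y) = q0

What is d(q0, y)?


Looking up transition d(q0, y)

q1


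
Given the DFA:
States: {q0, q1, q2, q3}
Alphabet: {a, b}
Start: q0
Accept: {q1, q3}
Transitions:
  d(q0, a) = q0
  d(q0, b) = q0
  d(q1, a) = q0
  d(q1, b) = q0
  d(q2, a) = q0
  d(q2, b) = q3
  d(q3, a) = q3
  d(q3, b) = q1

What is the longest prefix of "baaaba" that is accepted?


Run the DFA, marking each prefix where the state is accepting:
  "" -> q0 [reject]
  "b" -> q0 [reject]
  "ba" -> q0 [reject]
  "baa" -> q0 [reject]
  "baaa" -> q0 [reject]
  "baaab" -> q0 [reject]
  "baaaba" -> q0 [reject]

No prefix is accepted


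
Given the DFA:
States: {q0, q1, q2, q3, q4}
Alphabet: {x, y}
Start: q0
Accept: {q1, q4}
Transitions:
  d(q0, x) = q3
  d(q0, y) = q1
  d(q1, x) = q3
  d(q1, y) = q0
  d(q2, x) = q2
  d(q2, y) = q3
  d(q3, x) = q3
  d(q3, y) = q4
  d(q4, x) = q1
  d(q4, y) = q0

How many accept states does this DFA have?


Accept states listed: {q1, q4}
Counting: q1(1) q4(2)

2


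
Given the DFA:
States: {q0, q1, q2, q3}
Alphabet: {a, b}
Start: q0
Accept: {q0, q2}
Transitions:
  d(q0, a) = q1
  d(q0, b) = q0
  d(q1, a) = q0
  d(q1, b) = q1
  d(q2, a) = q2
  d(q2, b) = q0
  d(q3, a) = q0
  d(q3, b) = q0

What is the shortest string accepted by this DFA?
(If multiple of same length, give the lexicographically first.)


BFS by string length (lex-first path to each state shown):
  len 0: q0<-""
Found accept state at length 0.

"" (empty string)


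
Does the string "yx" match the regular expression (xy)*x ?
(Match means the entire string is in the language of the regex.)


|string| = 2; first = 'y'; last = 'x'

No, "yx" does not match (xy)*x


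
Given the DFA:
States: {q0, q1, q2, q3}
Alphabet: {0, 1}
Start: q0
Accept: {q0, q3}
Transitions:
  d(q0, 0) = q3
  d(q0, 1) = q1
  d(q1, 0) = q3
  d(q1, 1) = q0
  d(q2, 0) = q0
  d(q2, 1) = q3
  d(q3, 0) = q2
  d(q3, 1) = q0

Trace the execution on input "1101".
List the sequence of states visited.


Input: 1101
d(q0, 1) = q1
d(q1, 1) = q0
d(q0, 0) = q3
d(q3, 1) = q0


q0 -> q1 -> q0 -> q3 -> q0


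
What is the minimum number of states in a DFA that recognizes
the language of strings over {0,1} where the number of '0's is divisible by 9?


States track (count of '0') mod 9.
Need 9 states: one per remainder 0..8; accept = remainder 0.

9


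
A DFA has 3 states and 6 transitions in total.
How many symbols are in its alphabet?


Each state has exactly one transition per symbol.
|alphabet| = transitions / states = 6 / 3 = 2

2


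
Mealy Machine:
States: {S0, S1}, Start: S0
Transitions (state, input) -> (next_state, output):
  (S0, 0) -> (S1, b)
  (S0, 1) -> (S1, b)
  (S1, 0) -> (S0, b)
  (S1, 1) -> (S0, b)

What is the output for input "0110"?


Step-by-step:
  (S0, 0) -> (S1, b)
  (S1, 1) -> (S0, b)
  (S0, 1) -> (S1, b)
  (S1, 0) -> (S0, b)

"bbbb"


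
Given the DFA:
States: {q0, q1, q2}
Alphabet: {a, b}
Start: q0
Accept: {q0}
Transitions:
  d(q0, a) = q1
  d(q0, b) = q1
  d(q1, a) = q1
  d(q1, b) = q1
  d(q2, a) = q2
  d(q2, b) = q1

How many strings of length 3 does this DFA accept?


Enumerating all length-3 strings:
  "aaa" -> q1 [reject]
  "aab" -> q1 [reject]
  "aba" -> q1 [reject]
  "abb" -> q1 [reject]
  "baa" -> q1 [reject]
  "bab" -> q1 [reject]
  "bba" -> q1 [reject]
  "bbb" -> q1 [reject]

0 out of 8


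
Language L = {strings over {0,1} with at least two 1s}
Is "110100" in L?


count('1') = 3

Yes, "110100" is in L


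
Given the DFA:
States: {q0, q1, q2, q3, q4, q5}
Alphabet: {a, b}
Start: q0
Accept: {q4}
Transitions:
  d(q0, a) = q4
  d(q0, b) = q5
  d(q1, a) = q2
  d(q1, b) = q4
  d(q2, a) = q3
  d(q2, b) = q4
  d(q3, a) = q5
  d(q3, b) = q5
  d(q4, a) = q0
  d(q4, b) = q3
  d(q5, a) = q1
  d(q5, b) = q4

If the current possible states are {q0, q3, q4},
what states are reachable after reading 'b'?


Apply transition on 'b' from each current state:
  d(q0, b) = q5
  d(q3, b) = q5
  d(q4, b) = q3

{q3, q5}


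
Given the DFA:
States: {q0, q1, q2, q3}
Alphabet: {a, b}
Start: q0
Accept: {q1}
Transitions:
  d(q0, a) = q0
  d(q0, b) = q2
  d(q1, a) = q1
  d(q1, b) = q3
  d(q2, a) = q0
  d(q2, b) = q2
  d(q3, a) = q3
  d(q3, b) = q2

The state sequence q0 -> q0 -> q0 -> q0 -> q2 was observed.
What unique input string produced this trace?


Trace back each transition to find the symbol:
  q0 --[a]--> q0
  q0 --[a]--> q0
  q0 --[a]--> q0
  q0 --[b]--> q2

"aaab"


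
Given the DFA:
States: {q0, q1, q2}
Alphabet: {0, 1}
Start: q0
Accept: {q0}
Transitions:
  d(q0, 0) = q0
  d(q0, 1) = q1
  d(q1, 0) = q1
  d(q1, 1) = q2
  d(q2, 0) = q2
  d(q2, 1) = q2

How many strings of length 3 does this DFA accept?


Enumerating all length-3 strings:
  "000" -> q0 [accept]
  "001" -> q1 [reject]
  "010" -> q1 [reject]
  "011" -> q2 [reject]
  "100" -> q1 [reject]
  "101" -> q2 [reject]
  "110" -> q2 [reject]
  "111" -> q2 [reject]

1 out of 8


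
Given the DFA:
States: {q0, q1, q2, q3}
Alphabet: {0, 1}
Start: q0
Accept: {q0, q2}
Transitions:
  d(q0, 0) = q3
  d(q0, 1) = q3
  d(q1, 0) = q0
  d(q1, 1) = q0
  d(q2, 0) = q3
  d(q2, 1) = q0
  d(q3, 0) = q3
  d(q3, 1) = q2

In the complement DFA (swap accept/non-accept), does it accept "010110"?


Trace: q0 -> q3 -> q2 -> q3 -> q2 -> q0 -> q3
Final: q3
Original accept: {q0, q2}
Complement: q3 is not in original accept

Yes, complement accepts (original rejects)


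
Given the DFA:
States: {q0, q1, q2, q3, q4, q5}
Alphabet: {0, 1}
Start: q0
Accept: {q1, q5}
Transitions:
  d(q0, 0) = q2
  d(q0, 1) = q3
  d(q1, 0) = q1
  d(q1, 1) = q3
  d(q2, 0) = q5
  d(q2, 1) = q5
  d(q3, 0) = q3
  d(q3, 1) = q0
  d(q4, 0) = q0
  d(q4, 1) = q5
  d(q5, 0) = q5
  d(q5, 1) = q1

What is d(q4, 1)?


Looking up transition d(q4, 1)

q5


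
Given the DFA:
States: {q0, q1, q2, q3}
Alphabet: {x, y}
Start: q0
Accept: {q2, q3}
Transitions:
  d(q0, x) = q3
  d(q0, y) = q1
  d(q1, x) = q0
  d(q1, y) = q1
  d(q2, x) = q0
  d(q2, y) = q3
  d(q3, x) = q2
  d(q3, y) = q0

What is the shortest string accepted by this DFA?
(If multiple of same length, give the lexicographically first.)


BFS by string length (lex-first path to each state shown):
  len 0: q0<-""
  len 1: q1<-"y", q3<-"x"
Found accept state at length 1.

"x"


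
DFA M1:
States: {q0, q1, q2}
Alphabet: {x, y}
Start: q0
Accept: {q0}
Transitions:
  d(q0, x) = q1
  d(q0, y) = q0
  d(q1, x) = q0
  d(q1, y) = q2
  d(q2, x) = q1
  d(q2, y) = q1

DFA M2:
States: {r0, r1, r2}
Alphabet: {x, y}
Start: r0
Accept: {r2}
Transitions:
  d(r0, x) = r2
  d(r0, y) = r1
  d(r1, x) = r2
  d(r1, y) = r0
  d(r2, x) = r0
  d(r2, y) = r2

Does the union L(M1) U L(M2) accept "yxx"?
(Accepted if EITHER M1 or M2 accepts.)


M1: final=q0 accepted=True
M2: final=r0 accepted=False

Yes, union accepts


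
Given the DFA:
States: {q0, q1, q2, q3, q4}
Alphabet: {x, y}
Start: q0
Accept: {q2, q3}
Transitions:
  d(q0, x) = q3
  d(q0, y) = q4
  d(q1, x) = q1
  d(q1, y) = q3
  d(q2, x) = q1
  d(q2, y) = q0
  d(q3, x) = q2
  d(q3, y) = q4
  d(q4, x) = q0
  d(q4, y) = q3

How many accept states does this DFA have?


Accept states listed: {q2, q3}
Counting: q2(1) q3(2)

2


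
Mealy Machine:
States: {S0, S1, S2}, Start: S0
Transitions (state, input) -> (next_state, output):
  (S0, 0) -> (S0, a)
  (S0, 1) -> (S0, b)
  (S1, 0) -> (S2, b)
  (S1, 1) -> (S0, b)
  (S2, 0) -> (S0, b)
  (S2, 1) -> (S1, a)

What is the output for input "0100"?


Step-by-step:
  (S0, 0) -> (S0, a)
  (S0, 1) -> (S0, b)
  (S0, 0) -> (S0, a)
  (S0, 0) -> (S0, a)

"abaa"


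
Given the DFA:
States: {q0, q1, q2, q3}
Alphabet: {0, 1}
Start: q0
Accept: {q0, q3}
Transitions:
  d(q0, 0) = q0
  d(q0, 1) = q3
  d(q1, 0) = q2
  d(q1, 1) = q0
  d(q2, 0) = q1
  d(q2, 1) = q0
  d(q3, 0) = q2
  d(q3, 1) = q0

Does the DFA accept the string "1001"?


Trace: q0 -> q3 -> q2 -> q1 -> q0
Final state: q0
Accept states: {q0, q3}

Yes, accepted (final state q0 is an accept state)


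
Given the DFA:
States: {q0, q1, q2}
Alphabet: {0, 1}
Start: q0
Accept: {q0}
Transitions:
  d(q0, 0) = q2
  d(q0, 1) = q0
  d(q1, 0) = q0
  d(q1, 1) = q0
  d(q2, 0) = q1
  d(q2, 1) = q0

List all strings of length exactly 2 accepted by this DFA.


All strings of length 2: 4 total
Accepted: 2

"01", "11"
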